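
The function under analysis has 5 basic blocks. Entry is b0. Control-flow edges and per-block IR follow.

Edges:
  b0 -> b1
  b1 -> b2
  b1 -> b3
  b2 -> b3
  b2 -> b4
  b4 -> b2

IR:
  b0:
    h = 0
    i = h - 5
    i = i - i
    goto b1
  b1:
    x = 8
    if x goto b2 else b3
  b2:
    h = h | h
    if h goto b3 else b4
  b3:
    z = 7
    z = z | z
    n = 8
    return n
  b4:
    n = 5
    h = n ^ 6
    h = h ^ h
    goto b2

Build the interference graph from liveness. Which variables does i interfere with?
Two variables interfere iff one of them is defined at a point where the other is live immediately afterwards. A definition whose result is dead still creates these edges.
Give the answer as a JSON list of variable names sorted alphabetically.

def/use:
  b0: def={h,i} ue=∅
  b1: def={x} ue=∅
  b2: def={h} ue={h}
  b3: def={n,z} ue=∅
  b4: def={h,n} ue=∅

Live sets:
  live b0: ∅→{h}
  live b1: {h}→{h}
  live b2: {h}→∅
  live b3: ∅→∅
  live b4: ∅→{h}

Interference:
  h — {i,x}
  i — {h}
  n — ∅
  x — {h}
  z — ∅

N(i) = ["h"]

Answer: ["h"]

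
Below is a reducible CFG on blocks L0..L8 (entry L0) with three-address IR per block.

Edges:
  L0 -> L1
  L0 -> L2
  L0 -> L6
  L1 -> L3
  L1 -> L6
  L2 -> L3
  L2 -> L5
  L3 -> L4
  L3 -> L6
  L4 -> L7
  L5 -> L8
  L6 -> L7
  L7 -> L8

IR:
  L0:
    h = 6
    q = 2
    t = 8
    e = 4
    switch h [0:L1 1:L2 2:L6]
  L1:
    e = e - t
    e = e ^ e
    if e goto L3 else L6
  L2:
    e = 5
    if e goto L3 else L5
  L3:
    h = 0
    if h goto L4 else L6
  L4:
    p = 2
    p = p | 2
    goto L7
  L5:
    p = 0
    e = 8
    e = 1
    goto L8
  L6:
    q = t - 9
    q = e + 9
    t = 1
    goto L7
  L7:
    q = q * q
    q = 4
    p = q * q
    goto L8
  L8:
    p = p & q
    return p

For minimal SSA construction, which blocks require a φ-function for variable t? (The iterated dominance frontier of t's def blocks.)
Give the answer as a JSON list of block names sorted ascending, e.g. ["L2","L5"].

Answer: ["L7", "L8"]

Analysis:
idom tree: L1←L0 L2←L0 L3←L0 L4←L3 L5←L2 L6←L0 L7←L0 L8←L0
Dom∩ at merges:
  L3: preds {L1,L2}: {L0,L1} ∩ {L0,L2} = {L0}; idom=L0
  L6: preds {L0,L1,L3}: {L0} ∩ {L0,L1} ∩ {L0,L3} = {L0}; idom=L0
  L7: preds {L4,L6}: {L0,L3,L4} ∩ {L0,L6} = {L0}; idom=L0
  L8: preds {L5,L7}: {L0,L2,L5} ∩ {L0,L7} = {L0}; idom=L0

DF derivation:
  join L3 pred L1: L1 stop@L0
  join L3 pred L2: L2 stop@L0
  join L6 pred L0: · stop@L0
  join L6 pred L1: L1 stop@L0
  join L6 pred L3: L3 stop@L0
  join L7 pred L4: L4→L3 stop@L0
  join L7 pred L6: L6 stop@L0
  join L8 pred L5: L5→L2 stop@L0
  join L8 pred L7: L7 stop@L0
  L0: DF=∅
  L1: DF={L3,L6}
  L2: DF={L3,L8}
  L3: DF={L6,L7}
  L4: DF={L7}
  L5: DF={L8}
  L6: DF={L7}
  L7: DF={L8}
  L8: DF=∅

φ for t: defs {L0,L6}
  DF⁺ = {L7,L8}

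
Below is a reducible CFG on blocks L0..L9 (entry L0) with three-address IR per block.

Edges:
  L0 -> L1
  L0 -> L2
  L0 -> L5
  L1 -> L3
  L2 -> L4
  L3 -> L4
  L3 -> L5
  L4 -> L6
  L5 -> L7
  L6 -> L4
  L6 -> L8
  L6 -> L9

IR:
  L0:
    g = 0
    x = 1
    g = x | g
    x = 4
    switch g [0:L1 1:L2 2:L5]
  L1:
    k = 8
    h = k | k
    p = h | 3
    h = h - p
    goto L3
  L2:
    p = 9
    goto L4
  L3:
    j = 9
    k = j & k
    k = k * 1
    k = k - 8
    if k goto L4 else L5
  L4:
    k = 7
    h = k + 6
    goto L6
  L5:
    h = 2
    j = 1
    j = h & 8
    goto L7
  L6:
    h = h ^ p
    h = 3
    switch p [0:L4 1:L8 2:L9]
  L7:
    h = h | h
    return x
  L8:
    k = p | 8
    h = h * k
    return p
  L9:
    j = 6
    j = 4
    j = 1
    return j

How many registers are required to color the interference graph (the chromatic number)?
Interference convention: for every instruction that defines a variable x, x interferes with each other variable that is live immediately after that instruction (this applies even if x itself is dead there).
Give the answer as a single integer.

Answer: 5

Working:
Block summaries:
  L0: {g,x} / ∅
  L1: {h,k,p} / ∅
  L2: {p} / ∅
  L3: {j,k} / {k}
  L4: {h,k} / ∅
  L5: {h,j} / ∅
  L6: {h} / {h,p}
  L7: {h} / {h,x}
  L8: {h,k} / {h,p}
  L9: {j} / ∅

Backward fixpoint:
  live L0: ∅→{x}
  live L1: {x}→{k,p,x}
  live L2: ∅→{p}
  live L3: {k,p,x}→{p,x}
  live L4: {p}→{h,p}
  live L5: {x}→{h,x}
  live L6: {h,p}→{h,p}
  live L7: {h,x}→∅
  live L8: {h,p}→∅
  live L9: ∅→∅

Interfere edges:
  g↔{x}
  h↔{j,k,p,x}
  j↔{h,k,p,x}
  k↔{h,j,p,x}
  p↔{h,j,k,x}
  x↔{g,h,j,k,p}

Registers:
  lower bound: {h,j,k,p,x} mutually conflict ⇒ χ ≥ 5
  assign g→r1 h→r1 j→r2 k→r3 p→r4 x→r0 — no edge inside a register ⇒ χ ≤ 5
  χ = 5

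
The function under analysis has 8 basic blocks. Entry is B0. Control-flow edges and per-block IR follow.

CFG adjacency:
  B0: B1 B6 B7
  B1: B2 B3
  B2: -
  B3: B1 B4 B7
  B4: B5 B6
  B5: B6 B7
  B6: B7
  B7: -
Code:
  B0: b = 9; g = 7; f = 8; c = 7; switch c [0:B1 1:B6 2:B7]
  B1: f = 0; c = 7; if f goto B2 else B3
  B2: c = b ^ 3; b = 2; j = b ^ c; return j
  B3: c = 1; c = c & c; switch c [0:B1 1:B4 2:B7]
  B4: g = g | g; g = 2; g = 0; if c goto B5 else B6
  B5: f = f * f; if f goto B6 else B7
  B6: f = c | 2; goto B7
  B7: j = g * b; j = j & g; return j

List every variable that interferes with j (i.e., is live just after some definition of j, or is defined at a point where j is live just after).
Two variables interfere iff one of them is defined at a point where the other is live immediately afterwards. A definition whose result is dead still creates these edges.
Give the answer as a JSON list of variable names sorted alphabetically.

Answer: ["g"]

Derivation:
def/use:
  B0: {b,c,f,g} / ∅
  B1: {c,f} / ∅
  B2: {b,c,j} / {b}
  B3: {c} / ∅
  B4: {g} / {c,g}
  B5: {f} / {f}
  B6: {f} / {c}
  B7: {j} / {b,g}

Liveness:
  live B0: ∅→{b,c,g}
  live B1: {b,g}→{b,f,g}
  live B2: {b}→∅
  live B3: {b,f,g}→{b,c,f,g}
  live B4: {b,c,f,g}→{b,c,f,g}
  live B5: {b,c,f,g}→{b,c,g}
  live B6: {b,c,g}→{b,g}
  live B7: {b,g}→∅

Conflict graph:
  b↔{c,f,g}
  c↔{b,f,g}
  f↔{b,c,g}
  g↔{b,c,f,j}
  j↔{g}

N(j) = ["g"]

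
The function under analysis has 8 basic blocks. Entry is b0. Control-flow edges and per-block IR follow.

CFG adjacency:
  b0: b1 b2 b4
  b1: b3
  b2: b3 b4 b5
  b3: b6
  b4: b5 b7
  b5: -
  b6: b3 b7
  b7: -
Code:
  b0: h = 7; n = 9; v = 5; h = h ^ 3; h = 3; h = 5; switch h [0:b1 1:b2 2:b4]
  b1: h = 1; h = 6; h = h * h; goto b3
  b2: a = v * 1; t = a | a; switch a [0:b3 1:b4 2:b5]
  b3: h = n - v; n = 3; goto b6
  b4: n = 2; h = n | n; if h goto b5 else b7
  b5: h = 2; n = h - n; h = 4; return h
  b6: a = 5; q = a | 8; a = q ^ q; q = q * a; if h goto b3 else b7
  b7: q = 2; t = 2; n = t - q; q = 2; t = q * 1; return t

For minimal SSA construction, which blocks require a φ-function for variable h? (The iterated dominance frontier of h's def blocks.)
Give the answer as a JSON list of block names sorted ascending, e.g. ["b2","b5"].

Answer: ["b3", "b5", "b7"]

Derivation:
idom tree: b1←b0 b2←b0 b3←b0 b4←b0 b5←b0 b6←b3 b7←b0
Dom∩ at merges:
  b3: preds {b1,b2,b6}: {b0,b1} ∩ {b0,b2} ∩ {b0,b3,b6} = {b0}; idom=b0
  b4: preds {b0,b2}: {b0} ∩ {b0,b2} = {b0}; idom=b0
  b5: preds {b2,b4}: {b0,b2} ∩ {b0,b4} = {b0}; idom=b0
  b7: preds {b4,b6}: {b0,b4} ∩ {b0,b3,b6} = {b0}; idom=b0

DF derivation:
  join b3 pred b1: b1 stop@b0
  join b3 pred b2: b2 stop@b0
  join b3 pred b6: b6→b3 stop@b0
  join b4 pred b0: · stop@b0
  join b4 pred b2: b2 stop@b0
  join b5 pred b2: b2 stop@b0
  join b5 pred b4: b4 stop@b0
  join b7 pred b4: b4 stop@b0
  join b7 pred b6: b6→b3 stop@b0
  b0: DF=∅
  b1: DF={b3}
  b2: DF={b3,b4,b5}
  b3: DF={b3,b7}
  b4: DF={b5,b7}
  b5: DF=∅
  b6: DF={b3,b7}
  b7: DF=∅

φ for h: defs {b0,b1,b3,b4,b5}
  DF⁺ = {b3,b5,b7}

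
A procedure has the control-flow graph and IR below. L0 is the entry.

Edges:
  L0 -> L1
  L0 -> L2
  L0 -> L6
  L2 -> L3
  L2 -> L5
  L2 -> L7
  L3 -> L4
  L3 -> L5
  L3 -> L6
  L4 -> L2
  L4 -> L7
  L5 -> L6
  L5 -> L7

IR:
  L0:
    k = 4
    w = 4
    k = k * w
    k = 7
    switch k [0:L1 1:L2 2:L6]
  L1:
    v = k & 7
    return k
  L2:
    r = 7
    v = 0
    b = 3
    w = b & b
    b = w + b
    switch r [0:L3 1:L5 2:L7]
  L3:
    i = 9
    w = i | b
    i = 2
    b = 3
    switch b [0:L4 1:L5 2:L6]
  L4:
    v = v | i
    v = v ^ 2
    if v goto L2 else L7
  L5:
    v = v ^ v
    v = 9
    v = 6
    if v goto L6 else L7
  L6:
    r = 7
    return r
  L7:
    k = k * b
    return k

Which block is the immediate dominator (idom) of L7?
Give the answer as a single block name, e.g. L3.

idom tree: L1←L0 L2←L0 L3←L2 L4←L3 L5←L2 L6←L0 L7←L2
Join-block Dom:
  L2: preds {L0,L4}: {L0} ∩ {L0,L2,L3,L4} = {L0}; idom=L0
  L5: preds {L2,L3}: {L0,L2} ∩ {L0,L2,L3} = {L0,L2}; idom=L2
  L6: preds {L0,L3,L5}: {L0} ∩ {L0,L2,L3} ∩ {L0,L2,L5} = {L0}; idom=L0
  L7: preds {L2,L4,L5}: {L0,L2} ∩ {L0,L2,L3,L4} ∩ {L0,L2,L5} = {L0,L2}; idom=L2

idom(L7) = L2

Answer: L2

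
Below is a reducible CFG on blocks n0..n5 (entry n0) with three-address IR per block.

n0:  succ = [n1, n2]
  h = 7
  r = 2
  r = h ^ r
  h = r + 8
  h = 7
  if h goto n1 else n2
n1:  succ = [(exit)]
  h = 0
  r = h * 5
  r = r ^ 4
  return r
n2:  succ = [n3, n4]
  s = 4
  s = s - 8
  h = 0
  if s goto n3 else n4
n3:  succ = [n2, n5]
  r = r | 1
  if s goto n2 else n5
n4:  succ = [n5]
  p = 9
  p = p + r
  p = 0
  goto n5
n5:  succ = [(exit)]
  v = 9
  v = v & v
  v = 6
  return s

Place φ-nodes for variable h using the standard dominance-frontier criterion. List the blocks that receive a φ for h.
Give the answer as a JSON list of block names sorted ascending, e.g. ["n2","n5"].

Answer: ["n2"]

Derivation:
idom tree: n1←n0 n2←n0 n3←n2 n4←n2 n5←n2
Dom∩ at merges:
  n2: preds {n0,n3}: {n0} ∩ {n0,n2,n3} = {n0}; idom=n0
  n5: preds {n3,n4}: {n0,n2,n3} ∩ {n0,n2,n4} = {n0,n2}; idom=n2

Frontier:
  n2←n0: walk · to n0
  n2←n3: walk n3→n2 to n0
  n5←n3: walk n3 to n2
  n5←n4: walk n4 to n2
  DF(n0)=∅
  DF(n1)=∅
  DF(n2)={n2}
  DF(n3)={n2,n5}
  DF(n4)={n5}
  DF(n5)=∅

φ for h: defs {n0,n1,n2}
  DF⁺ = {n2}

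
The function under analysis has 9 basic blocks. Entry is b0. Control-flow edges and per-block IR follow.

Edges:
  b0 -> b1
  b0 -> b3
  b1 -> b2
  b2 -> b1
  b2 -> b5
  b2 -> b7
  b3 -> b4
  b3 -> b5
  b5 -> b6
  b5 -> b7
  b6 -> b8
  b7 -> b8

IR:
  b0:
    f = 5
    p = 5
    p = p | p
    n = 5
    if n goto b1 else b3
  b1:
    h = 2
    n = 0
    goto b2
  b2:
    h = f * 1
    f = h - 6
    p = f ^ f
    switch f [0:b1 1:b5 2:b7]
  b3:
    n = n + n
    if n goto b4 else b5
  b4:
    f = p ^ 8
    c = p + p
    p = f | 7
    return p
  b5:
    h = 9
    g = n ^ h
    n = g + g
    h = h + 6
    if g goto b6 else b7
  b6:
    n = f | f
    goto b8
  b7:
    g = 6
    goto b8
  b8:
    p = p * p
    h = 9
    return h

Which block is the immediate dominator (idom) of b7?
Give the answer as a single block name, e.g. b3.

Answer: b0

Derivation:
idom tree: b1←b0 b2←b1 b3←b0 b4←b3 b5←b0 b6←b5 b7←b0 b8←b0
Join-block Dom:
  b1: preds {b0,b2}: {b0} ∩ {b0,b1,b2} = {b0}; idom=b0
  b5: preds {b2,b3}: {b0,b1,b2} ∩ {b0,b3} = {b0}; idom=b0
  b7: preds {b2,b5}: {b0,b1,b2} ∩ {b0,b5} = {b0}; idom=b0
  b8: preds {b6,b7}: {b0,b5,b6} ∩ {b0,b7} = {b0}; idom=b0

idom(b7) = b0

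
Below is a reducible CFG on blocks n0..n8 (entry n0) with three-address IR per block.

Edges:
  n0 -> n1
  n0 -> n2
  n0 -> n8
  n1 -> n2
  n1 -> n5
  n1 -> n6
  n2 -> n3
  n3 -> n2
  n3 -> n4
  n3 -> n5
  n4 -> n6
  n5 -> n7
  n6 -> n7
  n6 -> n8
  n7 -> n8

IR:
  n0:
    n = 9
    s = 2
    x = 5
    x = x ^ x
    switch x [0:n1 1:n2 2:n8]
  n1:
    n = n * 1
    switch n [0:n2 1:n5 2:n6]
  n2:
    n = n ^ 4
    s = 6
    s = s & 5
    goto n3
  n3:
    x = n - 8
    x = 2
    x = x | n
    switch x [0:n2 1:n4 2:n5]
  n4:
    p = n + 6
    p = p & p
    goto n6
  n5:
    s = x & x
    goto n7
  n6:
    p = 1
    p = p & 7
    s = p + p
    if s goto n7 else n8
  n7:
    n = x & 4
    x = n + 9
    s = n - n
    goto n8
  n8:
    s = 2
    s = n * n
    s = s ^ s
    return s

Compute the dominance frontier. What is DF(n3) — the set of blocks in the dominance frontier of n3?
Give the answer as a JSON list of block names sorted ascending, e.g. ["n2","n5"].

Answer: ["n2", "n5", "n6"]

Analysis:
idom tree: n1←n0 n2←n0 n3←n2 n4←n3 n5←n0 n6←n0 n7←n0 n8←n0
Dom at joins:
  n2: preds {n0,n1,n3}: {n0} ∩ {n0,n1} ∩ {n0,n2,n3} = {n0}; idom=n0
  n5: preds {n1,n3}: {n0,n1} ∩ {n0,n2,n3} = {n0}; idom=n0
  n6: preds {n1,n4}: {n0,n1} ∩ {n0,n2,n3,n4} = {n0}; idom=n0
  n7: preds {n5,n6}: {n0,n5} ∩ {n0,n6} = {n0}; idom=n0
  n8: preds {n0,n6,n7}: {n0} ∩ {n0,n6} ∩ {n0,n7} = {n0}; idom=n0

Frontier:
  n2←n0: walk · to n0
  n2←n1: walk n1 to n0
  n2←n3: walk n3→n2 to n0
  n5←n1: walk n1 to n0
  n5←n3: walk n3→n2 to n0
  n6←n1: walk n1 to n0
  n6←n4: walk n4→n3→n2 to n0
  n7←n5: walk n5 to n0
  n7←n6: walk n6 to n0
  n8←n0: walk · to n0
  n8←n6: walk n6 to n0
  n8←n7: walk n7 to n0
  n0 → ∅
  n1 → {n2,n5,n6}
  n2 → {n2,n5,n6}
  n3 → {n2,n5,n6}
  n4 → {n6}
  n5 → {n7}
  n6 → {n7,n8}
  n7 → {n8}
  n8 → ∅

DF(n3) = ["n2", "n5", "n6"]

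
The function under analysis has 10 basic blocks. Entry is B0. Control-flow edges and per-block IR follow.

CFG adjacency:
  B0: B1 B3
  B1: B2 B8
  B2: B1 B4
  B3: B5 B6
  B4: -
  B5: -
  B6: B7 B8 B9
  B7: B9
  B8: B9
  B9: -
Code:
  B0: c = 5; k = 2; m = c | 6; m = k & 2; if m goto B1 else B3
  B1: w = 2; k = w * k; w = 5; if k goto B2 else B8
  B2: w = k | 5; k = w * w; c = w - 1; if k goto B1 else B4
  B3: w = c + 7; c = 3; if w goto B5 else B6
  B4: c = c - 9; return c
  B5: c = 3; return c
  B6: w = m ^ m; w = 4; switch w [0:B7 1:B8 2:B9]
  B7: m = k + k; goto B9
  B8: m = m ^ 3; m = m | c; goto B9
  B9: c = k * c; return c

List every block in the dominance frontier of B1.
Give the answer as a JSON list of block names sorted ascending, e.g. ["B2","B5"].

Answer: ["B1", "B8"]

Working:
idom tree: B1←B0 B2←B1 B3←B0 B4←B2 B5←B3 B6←B3 B7←B6 B8←B0 B9←B0
Dom∩ at merges:
  B1: preds {B0,B2}: {B0} ∩ {B0,B1,B2} = {B0}; idom=B0
  B8: preds {B1,B6}: {B0,B1} ∩ {B0,B3,B6} = {B0}; idom=B0
  B9: preds {B6,B7,B8}: {B0,B3,B6} ∩ {B0,B3,B6,B7} ∩ {B0,B8} = {B0}; idom=B0

Frontier:
  join B1 pred B0: · stop@B0
  join B1 pred B2: B2→B1 stop@B0
  join B8 pred B1: B1 stop@B0
  join B8 pred B6: B6→B3 stop@B0
  join B9 pred B6: B6→B3 stop@B0
  join B9 pred B7: B7→B6→B3 stop@B0
  join B9 pred B8: B8 stop@B0
  DF(B0)=∅
  DF(B1)={B1,B8}
  DF(B2)={B1}
  DF(B3)={B8,B9}
  DF(B4)=∅
  DF(B5)=∅
  DF(B6)={B8,B9}
  DF(B7)={B9}
  DF(B8)={B9}
  DF(B9)=∅

DF(B1) = ["B1", "B8"]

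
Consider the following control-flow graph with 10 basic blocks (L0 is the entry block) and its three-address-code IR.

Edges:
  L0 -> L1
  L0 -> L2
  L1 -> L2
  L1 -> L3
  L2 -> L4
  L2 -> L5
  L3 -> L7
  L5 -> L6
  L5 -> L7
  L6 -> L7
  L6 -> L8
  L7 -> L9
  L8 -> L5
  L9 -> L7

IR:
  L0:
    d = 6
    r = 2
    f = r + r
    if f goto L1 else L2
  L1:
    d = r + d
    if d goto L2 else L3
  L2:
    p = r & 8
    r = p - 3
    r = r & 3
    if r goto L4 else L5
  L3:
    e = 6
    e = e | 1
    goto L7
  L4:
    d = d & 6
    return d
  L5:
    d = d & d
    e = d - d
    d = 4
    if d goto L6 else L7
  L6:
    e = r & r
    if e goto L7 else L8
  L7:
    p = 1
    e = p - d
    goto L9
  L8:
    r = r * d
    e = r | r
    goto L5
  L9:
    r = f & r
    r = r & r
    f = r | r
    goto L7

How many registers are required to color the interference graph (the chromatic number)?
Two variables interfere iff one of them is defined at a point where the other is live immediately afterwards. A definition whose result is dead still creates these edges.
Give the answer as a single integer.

Per-block:
  L0: def={d,f,r} ue=∅
  L1: def={d} ue={d,r}
  L2: def={p,r} ue={r}
  L3: def={e} ue=∅
  L4: def={d} ue={d}
  L5: def={d,e} ue={d}
  L6: def={e} ue={r}
  L7: def={e,p} ue={d}
  L8: def={e,r} ue={d,r}
  L9: def={f,r} ue={f,r}

Live sets:
  L0: in=∅ out={d,f,r}
  L1: in={d,f,r} out={d,f,r}
  L2: in={d,f,r} out={d,f,r}
  L3: in={d,f,r} out={d,f,r}
  L4: in={d} out=∅
  L5: in={d,f,r} out={d,f,r}
  L6: in={d,f,r} out={d,f,r}
  L7: in={d,f,r} out={d,f,r}
  L8: in={d,f,r} out={d,f,r}
  L9: in={d,f,r} out={d,f,r}

Interference:
  d↔{e,f,p,r}
  e↔{d,f,r}
  f↔{d,e,p,r}
  p↔{d,f,r}
  r↔{d,e,f,p}

Registers:
  {d,e,f,r} pairwise interfere (4-clique) ⇒ χ ≥ 4
  4-colouring: r0={d}  r1={f}  r2={r}  r3={e,p}
  χ = 4

Answer: 4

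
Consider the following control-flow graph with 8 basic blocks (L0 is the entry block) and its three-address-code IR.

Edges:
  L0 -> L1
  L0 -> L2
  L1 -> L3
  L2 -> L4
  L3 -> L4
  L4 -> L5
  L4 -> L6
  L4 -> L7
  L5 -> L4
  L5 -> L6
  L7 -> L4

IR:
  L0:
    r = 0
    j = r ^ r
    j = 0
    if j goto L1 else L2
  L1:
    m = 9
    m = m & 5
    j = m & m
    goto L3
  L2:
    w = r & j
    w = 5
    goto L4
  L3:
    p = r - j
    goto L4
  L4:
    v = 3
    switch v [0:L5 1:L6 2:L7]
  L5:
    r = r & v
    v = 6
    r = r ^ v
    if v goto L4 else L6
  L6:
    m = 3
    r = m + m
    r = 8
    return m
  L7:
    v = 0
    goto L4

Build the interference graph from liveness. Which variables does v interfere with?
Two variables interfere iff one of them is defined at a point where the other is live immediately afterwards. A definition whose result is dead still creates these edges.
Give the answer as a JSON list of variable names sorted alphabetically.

Per-block:
  L0: def={j,r} ue=∅
  L1: def={j,m} ue=∅
  L2: def={w} ue={j,r}
  L3: def={p} ue={j,r}
  L4: def={v} ue=∅
  L5: def={r,v} ue={r,v}
  L6: def={m,r} ue=∅
  L7: def={v} ue=∅

Backward fixpoint:
  L0 li=∅ lo={j,r}
  L1 li={r} lo={j,r}
  L2 li={j,r} lo={r}
  L3 li={j,r} lo={r}
  L4 li={r} lo={r,v}
  L5 li={r,v} lo={r}
  L6 li=∅ lo=∅
  L7 li={r} lo={r}

Interference:
  j: {r}
  m: {r}
  p: {r}
  r: {j,m,p,v,w}
  v: {r}
  w: {r}

N(v) = ["r"]

Answer: ["r"]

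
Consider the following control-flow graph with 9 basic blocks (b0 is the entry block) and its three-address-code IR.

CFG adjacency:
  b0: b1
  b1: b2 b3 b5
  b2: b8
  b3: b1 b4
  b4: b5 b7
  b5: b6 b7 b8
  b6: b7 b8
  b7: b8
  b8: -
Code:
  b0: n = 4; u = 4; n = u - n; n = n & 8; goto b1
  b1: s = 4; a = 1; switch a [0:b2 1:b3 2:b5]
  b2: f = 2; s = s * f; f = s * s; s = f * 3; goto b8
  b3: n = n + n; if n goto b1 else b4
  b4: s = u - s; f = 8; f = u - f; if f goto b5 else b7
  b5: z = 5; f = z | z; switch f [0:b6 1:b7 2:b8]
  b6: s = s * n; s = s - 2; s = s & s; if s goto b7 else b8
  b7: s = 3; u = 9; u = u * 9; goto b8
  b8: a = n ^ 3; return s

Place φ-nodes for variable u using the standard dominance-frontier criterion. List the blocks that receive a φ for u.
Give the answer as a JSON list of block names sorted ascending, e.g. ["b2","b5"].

idom tree: b1←b0 b2←b1 b3←b1 b4←b3 b5←b1 b6←b5 b7←b1 b8←b1
Dom at joins:
  b1: preds {b0,b3}: {b0} ∩ {b0,b1,b3} = {b0}; idom=b0
  b5: preds {b1,b4}: {b0,b1} ∩ {b0,b1,b3,b4} = {b0,b1}; idom=b1
  b7: preds {b4,b5,b6}: {b0,b1,b3,b4} ∩ {b0,b1,b5} ∩ {b0,b1,b5,b6} = {b0,b1}; idom=b1
  b8: preds {b2,b5,b6,b7}: {b0,b1,b2} ∩ {b0,b1,b5} ∩ {b0,b1,b5,b6} ∩ {b0,b1,b7} = {b0,b1}; idom=b1

Frontier:
  b1←b0: walk · to b0
  b1←b3: walk b3→b1 to b0
  b5←b1: walk · to b1
  b5←b4: walk b4→b3 to b1
  b7←b4: walk b4→b3 to b1
  b7←b5: walk b5 to b1
  b7←b6: walk b6→b5 to b1
  b8←b2: walk b2 to b1
  b8←b5: walk b5 to b1
  b8←b6: walk b6→b5 to b1
  b8←b7: walk b7 to b1
  b0: DF=∅
  b1: DF={b1}
  b2: DF={b8}
  b3: DF={b1,b5,b7}
  b4: DF={b5,b7}
  b5: DF={b7,b8}
  b6: DF={b7,b8}
  b7: DF={b8}
  b8: DF=∅

φ for u: defs {b0,b7}
  DF⁺ = {b8}

Answer: ["b8"]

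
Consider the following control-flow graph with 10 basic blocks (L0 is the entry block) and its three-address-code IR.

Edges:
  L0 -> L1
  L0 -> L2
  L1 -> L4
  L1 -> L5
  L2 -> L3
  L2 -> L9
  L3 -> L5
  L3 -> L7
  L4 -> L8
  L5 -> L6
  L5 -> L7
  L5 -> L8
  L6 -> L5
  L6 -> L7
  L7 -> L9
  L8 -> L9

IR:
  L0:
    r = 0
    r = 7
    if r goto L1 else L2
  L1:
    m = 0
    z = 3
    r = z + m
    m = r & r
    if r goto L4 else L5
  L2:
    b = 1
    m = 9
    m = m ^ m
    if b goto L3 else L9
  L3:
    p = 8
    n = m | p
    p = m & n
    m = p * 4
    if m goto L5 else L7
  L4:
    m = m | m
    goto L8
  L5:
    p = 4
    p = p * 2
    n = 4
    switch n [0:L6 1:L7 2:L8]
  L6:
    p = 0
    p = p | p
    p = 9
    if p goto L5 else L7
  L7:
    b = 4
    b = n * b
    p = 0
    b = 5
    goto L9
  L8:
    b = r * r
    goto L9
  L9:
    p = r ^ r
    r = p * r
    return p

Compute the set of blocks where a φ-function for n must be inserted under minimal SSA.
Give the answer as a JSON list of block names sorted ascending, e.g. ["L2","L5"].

Answer: ["L5", "L7", "L8", "L9"]

Analysis:
idom tree: L1←L0 L2←L0 L3←L2 L4←L1 L5←L0 L6←L5 L7←L0 L8←L0 L9←L0
Join-block Dom:
  L5: preds {L1,L3,L6}: {L0,L1} ∩ {L0,L2,L3} ∩ {L0,L5,L6} = {L0}; idom=L0
  L7: preds {L3,L5,L6}: {L0,L2,L3} ∩ {L0,L5} ∩ {L0,L5,L6} = {L0}; idom=L0
  L8: preds {L4,L5}: {L0,L1,L4} ∩ {L0,L5} = {L0}; idom=L0
  L9: preds {L2,L7,L8}: {L0,L2} ∩ {L0,L7} ∩ {L0,L8} = {L0}; idom=L0

DF derivation:
  join L5 pred L1: L1 stop@L0
  join L5 pred L3: L3→L2 stop@L0
  join L5 pred L6: L6→L5 stop@L0
  join L7 pred L3: L3→L2 stop@L0
  join L7 pred L5: L5 stop@L0
  join L7 pred L6: L6→L5 stop@L0
  join L8 pred L4: L4→L1 stop@L0
  join L8 pred L5: L5 stop@L0
  join L9 pred L2: L2 stop@L0
  join L9 pred L7: L7 stop@L0
  join L9 pred L8: L8 stop@L0
  L0: DF=∅
  L1: DF={L5,L8}
  L2: DF={L5,L7,L9}
  L3: DF={L5,L7}
  L4: DF={L8}
  L5: DF={L5,L7,L8}
  L6: DF={L5,L7}
  L7: DF={L9}
  L8: DF={L9}
  L9: DF=∅

φ for n: defs {L3,L5}
  DF⁺ = {L5,L7,L8,L9}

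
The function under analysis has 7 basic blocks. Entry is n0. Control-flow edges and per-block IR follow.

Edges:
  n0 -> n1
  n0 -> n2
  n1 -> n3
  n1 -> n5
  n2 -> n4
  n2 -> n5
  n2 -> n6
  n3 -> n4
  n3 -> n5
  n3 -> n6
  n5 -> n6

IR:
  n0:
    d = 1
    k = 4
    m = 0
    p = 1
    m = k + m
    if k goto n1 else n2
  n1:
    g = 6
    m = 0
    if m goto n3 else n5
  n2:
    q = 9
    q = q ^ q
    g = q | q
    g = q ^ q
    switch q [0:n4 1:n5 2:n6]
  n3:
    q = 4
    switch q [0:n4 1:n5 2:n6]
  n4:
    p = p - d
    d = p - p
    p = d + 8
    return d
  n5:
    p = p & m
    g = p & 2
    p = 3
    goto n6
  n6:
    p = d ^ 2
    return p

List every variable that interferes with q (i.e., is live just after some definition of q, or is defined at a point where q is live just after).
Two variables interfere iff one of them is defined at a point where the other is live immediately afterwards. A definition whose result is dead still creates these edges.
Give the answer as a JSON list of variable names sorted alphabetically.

Block summaries:
  n0 def {d,k,m,p} use ∅
  n1 def {g,m} use ∅
  n2 def {g,q} use ∅
  n3 def {q} use ∅
  n4 def {d,p} use {d,p}
  n5 def {g,p} use {m,p}
  n6 def {p} use {d}

Live sets:
  live n0: ∅→{d,m,p}
  live n1: {d,p}→{d,m,p}
  live n2: {d,m,p}→{d,m,p}
  live n3: {d,m,p}→{d,m,p}
  live n4: {d,p}→∅
  live n5: {d,m,p}→{d}
  live n6: {d}→∅

Conflict graph:
  d: {g,k,m,p,q}
  g: {d,m,p,q}
  k: {d,m,p}
  m: {d,g,k,p,q}
  p: {d,g,k,m,q}
  q: {d,g,m,p}

N(q) = ["d", "g", "m", "p"]

Answer: ["d", "g", "m", "p"]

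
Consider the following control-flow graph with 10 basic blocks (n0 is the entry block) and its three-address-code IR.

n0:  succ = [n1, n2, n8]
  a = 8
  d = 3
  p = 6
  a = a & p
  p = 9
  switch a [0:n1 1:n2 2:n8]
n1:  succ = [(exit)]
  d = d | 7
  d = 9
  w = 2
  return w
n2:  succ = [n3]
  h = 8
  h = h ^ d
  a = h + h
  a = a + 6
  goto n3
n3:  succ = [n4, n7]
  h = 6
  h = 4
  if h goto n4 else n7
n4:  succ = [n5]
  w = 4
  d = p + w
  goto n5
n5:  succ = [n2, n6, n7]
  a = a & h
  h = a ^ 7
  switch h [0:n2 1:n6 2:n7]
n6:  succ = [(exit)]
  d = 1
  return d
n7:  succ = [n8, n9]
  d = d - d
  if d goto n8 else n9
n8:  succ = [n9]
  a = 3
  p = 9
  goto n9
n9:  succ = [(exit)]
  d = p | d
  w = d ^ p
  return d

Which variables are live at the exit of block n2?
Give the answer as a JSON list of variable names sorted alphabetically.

Block summaries:
  n0: def={a,d,p} ue=∅
  n1: def={d,w} ue={d}
  n2: def={a,h} ue={d}
  n3: def={h} ue=∅
  n4: def={d,w} ue={p}
  n5: def={a,h} ue={a,h}
  n6: def={d} ue=∅
  n7: def={d} ue={d}
  n8: def={a,p} ue=∅
  n9: def={d,w} ue={d,p}

Backward fixpoint:
  n0 li=∅ lo={d,p}
  n1 li={d} lo=∅
  n2 li={d,p} lo={a,d,p}
  n3 li={a,d,p} lo={a,d,h,p}
  n4 li={a,h,p} lo={a,d,h,p}
  n5 li={a,d,h,p} lo={d,p}
  n6 li=∅ lo=∅
  n7 li={d,p} lo={d,p}
  n8 li={d} lo={d,p}
  n9 li={d,p} lo=∅

live-out(n2) = ["a", "d", "p"]

Answer: ["a", "d", "p"]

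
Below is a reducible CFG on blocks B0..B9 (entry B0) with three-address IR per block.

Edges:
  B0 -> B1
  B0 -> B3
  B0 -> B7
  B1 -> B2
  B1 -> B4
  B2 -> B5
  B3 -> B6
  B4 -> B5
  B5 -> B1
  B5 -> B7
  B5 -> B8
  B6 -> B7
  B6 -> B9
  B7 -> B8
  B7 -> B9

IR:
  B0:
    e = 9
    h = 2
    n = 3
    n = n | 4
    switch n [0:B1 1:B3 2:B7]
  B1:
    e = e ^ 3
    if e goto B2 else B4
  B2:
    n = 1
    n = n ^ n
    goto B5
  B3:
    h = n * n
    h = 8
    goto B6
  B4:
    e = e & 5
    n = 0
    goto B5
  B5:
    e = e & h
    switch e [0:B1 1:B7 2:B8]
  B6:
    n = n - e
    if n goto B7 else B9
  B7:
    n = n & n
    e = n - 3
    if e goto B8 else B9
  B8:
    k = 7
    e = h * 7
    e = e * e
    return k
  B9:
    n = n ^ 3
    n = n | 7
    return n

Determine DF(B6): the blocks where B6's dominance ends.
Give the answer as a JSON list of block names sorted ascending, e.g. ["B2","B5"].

Answer: ["B7", "B9"]

Analysis:
idom tree: B1←B0 B2←B1 B3←B0 B4←B1 B5←B1 B6←B3 B7←B0 B8←B0 B9←B0
Dom at joins:
  B1: preds {B0,B5}: {B0} ∩ {B0,B1,B5} = {B0}; idom=B0
  B5: preds {B2,B4}: {B0,B1,B2} ∩ {B0,B1,B4} = {B0,B1}; idom=B1
  B7: preds {B0,B5,B6}: {B0} ∩ {B0,B1,B5} ∩ {B0,B3,B6} = {B0}; idom=B0
  B8: preds {B5,B7}: {B0,B1,B5} ∩ {B0,B7} = {B0}; idom=B0
  B9: preds {B6,B7}: {B0,B3,B6} ∩ {B0,B7} = {B0}; idom=B0

Frontier:
  join B1 pred B0: · stop@B0
  join B1 pred B5: B5→B1 stop@B0
  join B5 pred B2: B2 stop@B1
  join B5 pred B4: B4 stop@B1
  join B7 pred B0: · stop@B0
  join B7 pred B5: B5→B1 stop@B0
  join B7 pred B6: B6→B3 stop@B0
  join B8 pred B5: B5→B1 stop@B0
  join B8 pred B7: B7 stop@B0
  join B9 pred B6: B6→B3 stop@B0
  join B9 pred B7: B7 stop@B0
  B0: DF=∅
  B1: DF={B1,B7,B8}
  B2: DF={B5}
  B3: DF={B7,B9}
  B4: DF={B5}
  B5: DF={B1,B7,B8}
  B6: DF={B7,B9}
  B7: DF={B8,B9}
  B8: DF=∅
  B9: DF=∅

DF(B6) = ["B7", "B9"]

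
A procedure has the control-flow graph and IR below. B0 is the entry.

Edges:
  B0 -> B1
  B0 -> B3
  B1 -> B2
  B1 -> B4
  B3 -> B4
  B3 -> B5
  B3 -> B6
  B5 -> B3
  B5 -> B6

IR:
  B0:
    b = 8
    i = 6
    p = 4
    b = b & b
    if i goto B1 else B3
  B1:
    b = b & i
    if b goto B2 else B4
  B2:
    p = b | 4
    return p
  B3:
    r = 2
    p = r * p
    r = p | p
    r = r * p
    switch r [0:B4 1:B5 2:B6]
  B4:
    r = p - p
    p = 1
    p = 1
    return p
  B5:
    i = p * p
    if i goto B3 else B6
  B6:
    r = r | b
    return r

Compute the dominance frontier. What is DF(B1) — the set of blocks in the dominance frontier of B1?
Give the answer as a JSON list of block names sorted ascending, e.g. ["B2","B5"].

Answer: ["B4"]

Analysis:
idom tree: B1←B0 B2←B1 B3←B0 B4←B0 B5←B3 B6←B3
Dom at joins:
  B3: preds {B0,B5}: {B0} ∩ {B0,B3,B5} = {B0}; idom=B0
  B4: preds {B1,B3}: {B0,B1} ∩ {B0,B3} = {B0}; idom=B0
  B6: preds {B3,B5}: {B0,B3} ∩ {B0,B3,B5} = {B0,B3}; idom=B3

Frontier:
  join B3 pred B0: · stop@B0
  join B3 pred B5: B5→B3 stop@B0
  join B4 pred B1: B1 stop@B0
  join B4 pred B3: B3 stop@B0
  join B6 pred B3: · stop@B3
  join B6 pred B5: B5 stop@B3
  B0: DF=∅
  B1: DF={B4}
  B2: DF=∅
  B3: DF={B3,B4}
  B4: DF=∅
  B5: DF={B3,B6}
  B6: DF=∅

DF(B1) = ["B4"]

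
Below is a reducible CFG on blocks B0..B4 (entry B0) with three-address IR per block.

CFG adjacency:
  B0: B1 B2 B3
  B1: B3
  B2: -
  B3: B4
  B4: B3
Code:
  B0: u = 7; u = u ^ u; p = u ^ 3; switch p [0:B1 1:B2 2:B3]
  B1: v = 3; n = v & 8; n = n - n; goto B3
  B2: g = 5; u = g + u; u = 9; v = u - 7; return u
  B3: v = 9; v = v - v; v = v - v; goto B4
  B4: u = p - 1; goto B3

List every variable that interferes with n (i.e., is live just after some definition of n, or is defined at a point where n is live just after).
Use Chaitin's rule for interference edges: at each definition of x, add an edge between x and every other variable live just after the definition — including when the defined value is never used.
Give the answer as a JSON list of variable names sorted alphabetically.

def/use:
  B0 def {p,u} use ∅
  B1 def {n,v} use ∅
  B2 def {g,u,v} use {u}
  B3 def {v} use ∅
  B4 def {u} use {p}

Backward fixpoint:
  B0 li=∅ lo={p,u}
  B1 li={p} lo={p}
  B2 li={u} lo=∅
  B3 li={p} lo={p}
  B4 li={p} lo={p}

Conflict graph:
  g↔{u}
  n↔{p}
  p↔{n,u,v}
  u↔{g,p,v}
  v↔{p,u}

N(n) = ["p"]

Answer: ["p"]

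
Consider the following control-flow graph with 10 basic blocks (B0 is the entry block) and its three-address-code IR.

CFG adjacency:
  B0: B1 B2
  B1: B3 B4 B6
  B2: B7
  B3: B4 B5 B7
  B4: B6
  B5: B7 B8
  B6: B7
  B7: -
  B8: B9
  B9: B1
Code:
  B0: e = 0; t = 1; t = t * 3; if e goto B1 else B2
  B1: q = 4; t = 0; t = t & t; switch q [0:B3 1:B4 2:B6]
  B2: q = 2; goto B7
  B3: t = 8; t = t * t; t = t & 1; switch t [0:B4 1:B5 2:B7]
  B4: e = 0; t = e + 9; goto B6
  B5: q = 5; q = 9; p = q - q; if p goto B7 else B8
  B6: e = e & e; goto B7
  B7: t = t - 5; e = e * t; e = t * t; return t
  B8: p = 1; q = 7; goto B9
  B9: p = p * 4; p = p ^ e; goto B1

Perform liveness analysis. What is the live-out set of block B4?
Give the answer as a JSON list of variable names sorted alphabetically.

Answer: ["e", "t"]

Analysis:
Block summaries:
  B0: {e,t} / ∅
  B1: {q,t} / ∅
  B2: {q} / ∅
  B3: {t} / ∅
  B4: {e,t} / ∅
  B5: {p,q} / ∅
  B6: {e} / {e}
  B7: {e,t} / {e,t}
  B8: {p,q} / ∅
  B9: {p} / {e,p}

Backward fixpoint:
  live B0: ∅→{e,t}
  live B1: {e}→{e,t}
  live B2: {e,t}→{e,t}
  live B3: {e}→{e,t}
  live B4: ∅→{e,t}
  live B5: {e,t}→{e,t}
  live B6: {e,t}→{e,t}
  live B7: {e,t}→∅
  live B8: {e}→{e,p}
  live B9: {e,p}→{e}

live-out(B4) = ["e", "t"]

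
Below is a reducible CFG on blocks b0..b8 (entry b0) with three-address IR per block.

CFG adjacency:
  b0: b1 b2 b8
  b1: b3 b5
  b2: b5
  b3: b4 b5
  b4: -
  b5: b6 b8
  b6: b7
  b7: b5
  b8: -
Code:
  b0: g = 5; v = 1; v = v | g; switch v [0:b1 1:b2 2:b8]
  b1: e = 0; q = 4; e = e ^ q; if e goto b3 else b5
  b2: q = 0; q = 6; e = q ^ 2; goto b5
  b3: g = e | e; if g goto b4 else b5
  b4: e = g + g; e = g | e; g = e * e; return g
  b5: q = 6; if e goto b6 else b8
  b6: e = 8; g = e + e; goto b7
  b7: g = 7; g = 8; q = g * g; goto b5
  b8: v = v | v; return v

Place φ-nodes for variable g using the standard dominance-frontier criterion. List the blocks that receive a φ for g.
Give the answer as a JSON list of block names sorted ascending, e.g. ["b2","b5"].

idom tree: b1←b0 b2←b0 b3←b1 b4←b3 b5←b0 b6←b5 b7←b6 b8←b0
Dom at joins:
  b5: preds {b1,b2,b3,b7}: {b0,b1} ∩ {b0,b2} ∩ {b0,b1,b3} ∩ {b0,b5,b6,b7} = {b0}; idom=b0
  b8: preds {b0,b5}: {b0} ∩ {b0,b5} = {b0}; idom=b0

DF derivation:
  join b5 pred b1: b1 stop@b0
  join b5 pred b2: b2 stop@b0
  join b5 pred b3: b3→b1 stop@b0
  join b5 pred b7: b7→b6→b5 stop@b0
  join b8 pred b0: · stop@b0
  join b8 pred b5: b5 stop@b0
  DF(b0)=∅
  DF(b1)={b5}
  DF(b2)={b5}
  DF(b3)={b5}
  DF(b4)=∅
  DF(b5)={b5,b8}
  DF(b6)={b5}
  DF(b7)={b5}
  DF(b8)=∅

φ for g: defs {b0,b3,b4,b6,b7}
  DF⁺ = {b5,b8}

Answer: ["b5", "b8"]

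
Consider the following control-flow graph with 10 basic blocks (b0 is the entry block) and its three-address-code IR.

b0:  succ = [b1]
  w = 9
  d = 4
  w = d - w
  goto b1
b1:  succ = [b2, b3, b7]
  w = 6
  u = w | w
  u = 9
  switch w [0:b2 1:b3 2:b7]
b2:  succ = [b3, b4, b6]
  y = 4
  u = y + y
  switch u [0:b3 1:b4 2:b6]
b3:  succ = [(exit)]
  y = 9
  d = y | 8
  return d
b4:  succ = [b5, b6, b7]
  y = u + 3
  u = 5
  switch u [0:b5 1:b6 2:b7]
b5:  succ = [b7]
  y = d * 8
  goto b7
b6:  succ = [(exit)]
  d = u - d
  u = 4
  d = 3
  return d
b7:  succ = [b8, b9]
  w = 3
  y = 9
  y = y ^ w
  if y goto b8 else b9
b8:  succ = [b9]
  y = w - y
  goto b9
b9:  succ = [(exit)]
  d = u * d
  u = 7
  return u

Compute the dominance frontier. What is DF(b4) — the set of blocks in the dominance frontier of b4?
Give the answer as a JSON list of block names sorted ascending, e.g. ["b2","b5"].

idom tree: b1←b0 b2←b1 b3←b1 b4←b2 b5←b4 b6←b2 b7←b1 b8←b7 b9←b7
Dom∩ at merges:
  b3: preds {b1,b2}: {b0,b1} ∩ {b0,b1,b2} = {b0,b1}; idom=b1
  b6: preds {b2,b4}: {b0,b1,b2} ∩ {b0,b1,b2,b4} = {b0,b1,b2}; idom=b2
  b7: preds {b1,b4,b5}: {b0,b1} ∩ {b0,b1,b2,b4} ∩ {b0,b1,b2,b4,b5} = {b0,b1}; idom=b1
  b9: preds {b7,b8}: {b0,b1,b7} ∩ {b0,b1,b7,b8} = {b0,b1,b7}; idom=b7

Frontier:
  b3←b1: walk · to b1
  b3←b2: walk b2 to b1
  b6←b2: walk · to b2
  b6←b4: walk b4 to b2
  b7←b1: walk · to b1
  b7←b4: walk b4→b2 to b1
  b7←b5: walk b5→b4→b2 to b1
  b9←b7: walk · to b7
  b9←b8: walk b8 to b7
  b0 → ∅
  b1 → ∅
  b2 → {b3,b7}
  b3 → ∅
  b4 → {b6,b7}
  b5 → {b7}
  b6 → ∅
  b7 → ∅
  b8 → {b9}
  b9 → ∅

DF(b4) = ["b6", "b7"]

Answer: ["b6", "b7"]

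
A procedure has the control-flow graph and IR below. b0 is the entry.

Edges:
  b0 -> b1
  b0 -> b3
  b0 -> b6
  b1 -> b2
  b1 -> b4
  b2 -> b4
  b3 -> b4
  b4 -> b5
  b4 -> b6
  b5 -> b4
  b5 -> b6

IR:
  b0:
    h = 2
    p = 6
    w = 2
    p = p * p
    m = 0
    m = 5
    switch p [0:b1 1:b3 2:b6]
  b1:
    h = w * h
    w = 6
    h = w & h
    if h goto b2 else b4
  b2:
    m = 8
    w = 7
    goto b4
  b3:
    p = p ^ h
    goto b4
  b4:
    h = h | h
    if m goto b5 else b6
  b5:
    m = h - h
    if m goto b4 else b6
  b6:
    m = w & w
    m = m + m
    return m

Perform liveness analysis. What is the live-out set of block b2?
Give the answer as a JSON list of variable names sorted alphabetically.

Answer: ["h", "m", "w"]

Working:
Block summaries:
  b0 def {h,m,p,w} use ∅
  b1 def {h,w} use {h,w}
  b2 def {m,w} use ∅
  b3 def {p} use {h,p}
  b4 def {h} use {h,m}
  b5 def {m} use {h}
  b6 def {m} use {w}

Backward fixpoint:
  live b0: ∅→{h,m,p,w}
  live b1: {h,m,w}→{h,m,w}
  live b2: {h}→{h,m,w}
  live b3: {h,m,p,w}→{h,m,w}
  live b4: {h,m,w}→{h,w}
  live b5: {h,w}→{h,m,w}
  live b6: {w}→∅

live-out(b2) = ["h", "m", "w"]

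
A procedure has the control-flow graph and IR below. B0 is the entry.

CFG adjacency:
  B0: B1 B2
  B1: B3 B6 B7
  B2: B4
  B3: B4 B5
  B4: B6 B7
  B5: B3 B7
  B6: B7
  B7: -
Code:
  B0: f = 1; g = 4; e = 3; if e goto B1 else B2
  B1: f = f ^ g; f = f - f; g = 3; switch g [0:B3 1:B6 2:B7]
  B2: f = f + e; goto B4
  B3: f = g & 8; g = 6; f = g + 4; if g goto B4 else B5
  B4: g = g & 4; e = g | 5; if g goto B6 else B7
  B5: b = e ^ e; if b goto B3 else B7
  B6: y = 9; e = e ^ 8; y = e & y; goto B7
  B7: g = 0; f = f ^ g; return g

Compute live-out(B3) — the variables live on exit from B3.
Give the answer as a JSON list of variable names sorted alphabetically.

Answer: ["e", "f", "g"]

Analysis:
Per-block:
  B0 def {e,f,g} use ∅
  B1 def {f,g} use {f,g}
  B2 def {f} use {e,f}
  B3 def {f,g} use {g}
  B4 def {e,g} use {g}
  B5 def {b} use {e}
  B6 def {e,y} use {e}
  B7 def {f,g} use {f}

Live sets:
  live B0: ∅→{e,f,g}
  live B1: {e,f,g}→{e,f,g}
  live B2: {e,f,g}→{f,g}
  live B3: {e,g}→{e,f,g}
  live B4: {f,g}→{e,f}
  live B5: {e,f,g}→{e,f,g}
  live B6: {e,f}→{f}
  live B7: {f}→∅

live-out(B3) = ["e", "f", "g"]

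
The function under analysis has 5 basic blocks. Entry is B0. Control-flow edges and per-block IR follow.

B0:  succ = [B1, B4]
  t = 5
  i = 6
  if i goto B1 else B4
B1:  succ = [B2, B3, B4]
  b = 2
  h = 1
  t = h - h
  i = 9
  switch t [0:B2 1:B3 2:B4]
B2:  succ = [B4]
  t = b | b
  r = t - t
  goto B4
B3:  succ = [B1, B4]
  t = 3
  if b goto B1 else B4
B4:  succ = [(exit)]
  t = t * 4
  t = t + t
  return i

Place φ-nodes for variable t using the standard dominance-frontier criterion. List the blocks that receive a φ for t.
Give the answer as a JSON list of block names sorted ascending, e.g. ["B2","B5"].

idom tree: B1←B0 B2←B1 B3←B1 B4←B0
Dom at joins:
  B1: preds {B0,B3}: {B0} ∩ {B0,B1,B3} = {B0}; idom=B0
  B4: preds {B0,B1,B2,B3}: {B0} ∩ {B0,B1} ∩ {B0,B1,B2} ∩ {B0,B1,B3} = {B0}; idom=B0

DF derivation:
  join B1 pred B0: · stop@B0
  join B1 pred B3: B3→B1 stop@B0
  join B4 pred B0: · stop@B0
  join B4 pred B1: B1 stop@B0
  join B4 pred B2: B2→B1 stop@B0
  join B4 pred B3: B3→B1 stop@B0
  B0: DF=∅
  B1: DF={B1,B4}
  B2: DF={B4}
  B3: DF={B1,B4}
  B4: DF=∅

φ for t: defs {B0,B1,B2,B3,B4}
  DF⁺ = {B1,B4}

Answer: ["B1", "B4"]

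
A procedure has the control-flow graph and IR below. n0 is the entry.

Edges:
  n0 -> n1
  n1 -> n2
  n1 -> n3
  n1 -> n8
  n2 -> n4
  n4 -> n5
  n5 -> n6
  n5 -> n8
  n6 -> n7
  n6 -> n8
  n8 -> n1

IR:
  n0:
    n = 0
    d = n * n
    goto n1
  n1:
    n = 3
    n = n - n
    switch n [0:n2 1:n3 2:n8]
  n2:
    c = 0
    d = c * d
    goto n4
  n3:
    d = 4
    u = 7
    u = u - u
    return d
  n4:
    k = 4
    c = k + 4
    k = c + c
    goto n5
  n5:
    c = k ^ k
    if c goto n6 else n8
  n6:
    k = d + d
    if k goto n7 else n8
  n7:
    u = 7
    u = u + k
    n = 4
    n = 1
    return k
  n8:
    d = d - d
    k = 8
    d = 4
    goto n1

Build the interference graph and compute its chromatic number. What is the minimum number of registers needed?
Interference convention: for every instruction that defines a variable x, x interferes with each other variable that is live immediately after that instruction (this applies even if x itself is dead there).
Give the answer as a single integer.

Per-block:
  n0 def {d,n} use ∅
  n1 def {n} use ∅
  n2 def {c,d} use {d}
  n3 def {d,u} use ∅
  n4 def {c,k} use ∅
  n5 def {c} use {k}
  n6 def {k} use {d}
  n7 def {n,u} use {k}
  n8 def {d,k} use {d}

Liveness:
  n0: in=∅ out={d}
  n1: in={d} out={d}
  n2: in={d} out={d}
  n3: in=∅ out=∅
  n4: in={d} out={d,k}
  n5: in={d,k} out={d}
  n6: in={d} out={d,k}
  n7: in={k} out=∅
  n8: in={d} out={d}

Conflict graph:
  c — {d}
  d — {c,k,n,u}
  k — {d,n,u}
  n — {d,k}
  u — {d,k}

Chromatic number:
  clique {d,k,n} ⇒ need ≥ 3
  3-colouring: r0={d}  r1={c,k}  r2={n,u}
  χ = 3

Answer: 3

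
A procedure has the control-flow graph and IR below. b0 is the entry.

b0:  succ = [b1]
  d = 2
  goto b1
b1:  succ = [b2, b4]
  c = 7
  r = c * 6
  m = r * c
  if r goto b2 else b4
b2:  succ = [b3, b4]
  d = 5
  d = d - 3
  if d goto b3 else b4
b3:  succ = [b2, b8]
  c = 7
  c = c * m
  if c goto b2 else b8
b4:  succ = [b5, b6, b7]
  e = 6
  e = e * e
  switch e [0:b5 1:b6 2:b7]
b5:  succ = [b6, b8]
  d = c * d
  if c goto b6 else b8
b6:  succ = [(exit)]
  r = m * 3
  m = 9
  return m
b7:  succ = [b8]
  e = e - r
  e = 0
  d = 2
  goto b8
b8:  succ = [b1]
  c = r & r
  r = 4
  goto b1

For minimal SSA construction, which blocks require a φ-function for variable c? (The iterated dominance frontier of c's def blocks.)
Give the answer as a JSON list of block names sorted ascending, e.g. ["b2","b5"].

idom tree: b1←b0 b2←b1 b3←b2 b4←b1 b5←b4 b6←b4 b7←b4 b8←b1
Join-block Dom:
  b1: preds {b0,b8}: {b0} ∩ {b0,b1,b8} = {b0}; idom=b0
  b2: preds {b1,b3}: {b0,b1} ∩ {b0,b1,b2,b3} = {b0,b1}; idom=b1
  b4: preds {b1,b2}: {b0,b1} ∩ {b0,b1,b2} = {b0,b1}; idom=b1
  b6: preds {b4,b5}: {b0,b1,b4} ∩ {b0,b1,b4,b5} = {b0,b1,b4}; idom=b4
  b8: preds {b3,b5,b7}: {b0,b1,b2,b3} ∩ {b0,b1,b4,b5} ∩ {b0,b1,b4,b7} = {b0,b1}; idom=b1

Frontier:
  b1←b0: walk · to b0
  b1←b8: walk b8→b1 to b0
  b2←b1: walk · to b1
  b2←b3: walk b3→b2 to b1
  b4←b1: walk · to b1
  b4←b2: walk b2 to b1
  b6←b4: walk · to b4
  b6←b5: walk b5 to b4
  b8←b3: walk b3→b2 to b1
  b8←b5: walk b5→b4 to b1
  b8←b7: walk b7→b4 to b1
  b0: DF=∅
  b1: DF={b1}
  b2: DF={b2,b4,b8}
  b3: DF={b2,b8}
  b4: DF={b8}
  b5: DF={b6,b8}
  b6: DF=∅
  b7: DF={b8}
  b8: DF={b1}

φ for c: defs {b1,b3,b8}
  DF⁺ = {b1,b2,b4,b8}

Answer: ["b1", "b2", "b4", "b8"]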